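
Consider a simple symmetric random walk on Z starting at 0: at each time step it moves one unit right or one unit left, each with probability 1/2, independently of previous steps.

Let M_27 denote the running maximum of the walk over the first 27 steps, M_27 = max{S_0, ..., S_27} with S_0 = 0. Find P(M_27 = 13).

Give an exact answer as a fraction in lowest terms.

Answer: 444015/67108864

Derivation:
Let M_27 = max(S_0,...,S_27). Use the reflection principle: for j ≥ 1, #{paths with M_27 ≥ j} = #{S_27 ≥ j} + #{S_27 ≥ j+1}.
By reflection, #{M_27 ≥ 13} = #{S_27 ≥ 13} + #{S_27 ≥ 14} = 1285624 + 397594 = 1683218.
#{M_27 ≥ 14} = #{S_27 ≥ 14} + #{S_27 ≥ 15} = 397594 + 397594 = 795188.
#{M_27 = 13} = 1683218 - 795188 = 888030.
P(M_27 = 13) = 888030/134217728 = 444015/67108864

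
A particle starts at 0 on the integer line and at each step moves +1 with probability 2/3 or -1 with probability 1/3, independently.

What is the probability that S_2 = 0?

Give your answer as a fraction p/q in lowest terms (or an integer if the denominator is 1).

To be at 0 after 2 steps: need exactly 1 step of +1 and 1 of -1.
Number of such sequences: C(2,1) = 2
Each has probability (2/3)^1 · (1/3)^1 = 2/9
P = 2 · 2/9 = 4/9

Answer: 4/9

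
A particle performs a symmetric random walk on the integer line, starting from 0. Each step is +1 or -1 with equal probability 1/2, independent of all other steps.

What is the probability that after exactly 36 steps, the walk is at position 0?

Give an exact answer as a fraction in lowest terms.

Answer: 2268783825/17179869184

Derivation:
To return to 0 after 36 steps: need exactly 18 steps of +1 and 18 of -1.
Favorable paths: C(36,18) = 9075135300
Total paths: 2^36 = 68719476736
P = 9075135300/68719476736 = 2268783825/17179869184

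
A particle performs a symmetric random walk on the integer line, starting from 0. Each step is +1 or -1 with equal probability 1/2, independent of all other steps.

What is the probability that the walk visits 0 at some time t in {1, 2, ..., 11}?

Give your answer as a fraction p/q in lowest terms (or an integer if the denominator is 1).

Answer: 193/256

Derivation:
Count via complement. Let g(t,s) = #length-t paths at position s with S_1..S_t all ≠ 0.
g(t,s) = g(t-1,s-1) + g(t-1,s+1) for s ≠ 0; g(t,0) = 0.
t=0: g(0,0)=1
t=1: g(1,-1)=1 g(1,1)=1
t=2: g(2,-2)=1 g(2,2)=1
t=3: g(3,-3)=1 g(3,-1)=1 g(3,1)=1 g(3,3)=1
t=4: g(4,-4)=1 g(4,-2)=2 g(4,2)=2 g(4,4)=1
t=5: g(5,-5)=1 g(5,-3)=3 g(5,-1)=2 g(5,1)=2 g(5,3)=3 g(5,5)=1
t=6: g(6,-6)=1 g(6,-4)=4 g(6,-2)=5 g(6,2)=5 g(6,4)=4 g(6,6)=1
t=7: g(7,-7)=1 g(7,-5)=5 g(7,-3)=9 g(7,-1)=5 g(7,1)=5 g(7,3)=9 g(7,5)=5 g(7,7)=1
t=8: g(8,-8)=1 g(8,-6)=6 g(8,-4)=14 g(8,-2)=14 g(8,2)=14 g(8,4)=14 g(8,6)=6 g(8,8)=1
t=9: g(9,-9)=1 g(9,-7)=7 g(9,-5)=20 g(9,-3)=28 g(9,-1)=14 g(9,1)=14 g(9,3)=28 g(9,5)=20 g(9,7)=7 g(9,9)=1
t=10: g(10,-10)=1 g(10,-8)=8 g(10,-6)=27 g(10,-4)=48 g(10,-2)=42 g(10,2)=42 g(10,4)=48 g(10,6)=27 g(10,8)=8 g(10,10)=1
t=11: g(11,-11)=1 g(11,-9)=9 g(11,-7)=35 g(11,-5)=75 g(11,-3)=90 g(11,-1)=42 g(11,1)=42 g(11,3)=90 g(11,5)=75 g(11,7)=35 g(11,9)=9 g(11,11)=1
Paths never hitting 0: Σ_s g(11,s) = 504
Paths hitting 0: 2^11 - 504 = 1544
P = 1544/2048 = 193/256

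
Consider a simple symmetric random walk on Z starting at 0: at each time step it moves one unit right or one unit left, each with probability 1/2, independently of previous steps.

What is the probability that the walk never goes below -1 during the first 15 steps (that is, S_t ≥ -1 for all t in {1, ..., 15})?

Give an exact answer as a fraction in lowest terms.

Let f(t,s) = #length-t paths at position s with S_1..S_t all ≥ -1.
f(t,s) = f(t-1,s-1) + f(t-1,s+1) for s ≥ -1; f(t,s) = 0 for s < -1.
t=0: f(0,0)=1
t=1: f(1,-1)=1 f(1,1)=1
t=2: f(2,0)=2 f(2,2)=1
t=3: f(3,-1)=2 f(3,1)=3 f(3,3)=1
t=4: f(4,0)=5 f(4,2)=4 f(4,4)=1
t=5: f(5,-1)=5 f(5,1)=9 f(5,3)=5 f(5,5)=1
t=6: f(6,0)=14 f(6,2)=14 f(6,4)=6 f(6,6)=1
t=7: f(7,-1)=14 f(7,1)=28 f(7,3)=20 f(7,5)=7 f(7,7)=1
t=8: f(8,0)=42 f(8,2)=48 f(8,4)=27 f(8,6)=8 f(8,8)=1
t=9: f(9,-1)=42 f(9,1)=90 f(9,3)=75 f(9,5)=35 f(9,7)=9 f(9,9)=1
t=10: f(10,0)=132 f(10,2)=165 f(10,4)=110 f(10,6)=44 f(10,8)=10 f(10,10)=1
t=11: f(11,-1)=132 f(11,1)=297 f(11,3)=275 f(11,5)=154 f(11,7)=54 f(11,9)=11 f(11,11)=1
t=12: f(12,0)=429 f(12,2)=572 f(12,4)=429 f(12,6)=208 f(12,8)=65 f(12,10)=12 f(12,12)=1
t=13: f(13,-1)=429 f(13,1)=1001 f(13,3)=1001 f(13,5)=637 f(13,7)=273 f(13,9)=77 f(13,11)=13 f(13,13)=1
t=14: f(14,0)=1430 f(14,2)=2002 f(14,4)=1638 f(14,6)=910 f(14,8)=350 f(14,10)=90 f(14,12)=14 f(14,14)=1
t=15: f(15,-1)=1430 f(15,1)=3432 f(15,3)=3640 f(15,5)=2548 f(15,7)=1260 f(15,9)=440 f(15,11)=104 f(15,13)=15 f(15,15)=1
Σ_s f(15,s) = 12870
P = 12870/32768 = 6435/16384

Answer: 6435/16384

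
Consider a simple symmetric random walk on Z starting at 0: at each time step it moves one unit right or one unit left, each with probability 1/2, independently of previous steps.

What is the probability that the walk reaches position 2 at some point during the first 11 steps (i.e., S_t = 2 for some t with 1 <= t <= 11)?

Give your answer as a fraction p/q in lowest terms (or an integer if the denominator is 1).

Answer: 281/512

Derivation:
Count via complement. Let g(t,s) = #length-t paths at position s with S_1..S_t all ≠ 2.
g(t,s) = g(t-1,s-1) + g(t-1,s+1) for s ≠ 2; g(t,2) = 0.
t=0: g(0,0)=1
t=1: g(1,-1)=1 g(1,1)=1
t=2: g(2,-2)=1 g(2,0)=2
t=3: g(3,-3)=1 g(3,-1)=3 g(3,1)=2
t=4: g(4,-4)=1 g(4,-2)=4 g(4,0)=5
t=5: g(5,-5)=1 g(5,-3)=5 g(5,-1)=9 g(5,1)=5
t=6: g(6,-6)=1 g(6,-4)=6 g(6,-2)=14 g(6,0)=14
t=7: g(7,-7)=1 g(7,-5)=7 g(7,-3)=20 g(7,-1)=28 g(7,1)=14
t=8: g(8,-8)=1 g(8,-6)=8 g(8,-4)=27 g(8,-2)=48 g(8,0)=42
t=9: g(9,-9)=1 g(9,-7)=9 g(9,-5)=35 g(9,-3)=75 g(9,-1)=90 g(9,1)=42
t=10: g(10,-10)=1 g(10,-8)=10 g(10,-6)=44 g(10,-4)=110 g(10,-2)=165 g(10,0)=132
t=11: g(11,-11)=1 g(11,-9)=11 g(11,-7)=54 g(11,-5)=154 g(11,-3)=275 g(11,-1)=297 g(11,1)=132
Paths never hitting 2: Σ_s g(11,s) = 924
Paths hitting 2: 2^11 - 924 = 1124
P = 1124/2048 = 281/512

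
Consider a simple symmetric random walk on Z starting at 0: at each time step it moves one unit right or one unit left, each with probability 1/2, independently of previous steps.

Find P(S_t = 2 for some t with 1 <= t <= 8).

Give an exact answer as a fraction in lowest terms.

Count via complement. Let g(t,s) = #length-t paths at position s with S_1..S_t all ≠ 2.
g(t,s) = g(t-1,s-1) + g(t-1,s+1) for s ≠ 2; g(t,2) = 0.
t=0: g(0,0)=1
t=1: g(1,-1)=1 g(1,1)=1
t=2: g(2,-2)=1 g(2,0)=2
t=3: g(3,-3)=1 g(3,-1)=3 g(3,1)=2
t=4: g(4,-4)=1 g(4,-2)=4 g(4,0)=5
t=5: g(5,-5)=1 g(5,-3)=5 g(5,-1)=9 g(5,1)=5
t=6: g(6,-6)=1 g(6,-4)=6 g(6,-2)=14 g(6,0)=14
t=7: g(7,-7)=1 g(7,-5)=7 g(7,-3)=20 g(7,-1)=28 g(7,1)=14
t=8: g(8,-8)=1 g(8,-6)=8 g(8,-4)=27 g(8,-2)=48 g(8,0)=42
Paths never hitting 2: Σ_s g(8,s) = 126
Paths hitting 2: 2^8 - 126 = 130
P = 130/256 = 65/128

Answer: 65/128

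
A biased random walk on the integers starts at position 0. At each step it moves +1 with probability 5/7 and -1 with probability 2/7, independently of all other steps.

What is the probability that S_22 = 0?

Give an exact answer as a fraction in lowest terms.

To be at 0 after 22 steps: need exactly 11 steps of +1 and 11 of -1.
Number of such sequences: C(22,11) = 705432
Each has probability (5/7)^11 · (2/7)^11 = 100000000000/3909821048582988049
P = 705432 · 100000000000/3909821048582988049 = 10077600000000000/558545864083284007

Answer: 10077600000000000/558545864083284007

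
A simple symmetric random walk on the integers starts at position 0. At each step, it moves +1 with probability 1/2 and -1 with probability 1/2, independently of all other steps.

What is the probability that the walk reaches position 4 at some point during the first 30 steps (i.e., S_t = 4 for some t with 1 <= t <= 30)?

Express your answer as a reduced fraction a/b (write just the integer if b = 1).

Answer: 15875597/33554432

Derivation:
Count via complement. Let g(t,s) = #length-t paths at position s with S_1..S_t all ≠ 4.
g(t,s) = g(t-1,s-1) + g(t-1,s+1) for s ≠ 4; g(t,4) = 0.
t=0: g(0,0)=1
t=1: g(1,-1)=1 g(1,1)=1
t=2: g(2,-2)=1 g(2,0)=2 g(2,2)=1
t=3: g(3,-3)=1 g(3,-1)=3 g(3,1)=3 g(3,3)=1
t=4: g(4,-4)=1 g(4,-2)=4 g(4,0)=6 g(4,2)=4
t=5: g(5,-5)=1 g(5,-3)=5 g(5,-1)=10 g(5,1)=10 g(5,3)=4
t=6: g(6,-6)=1 g(6,-4)=6 g(6,-2)=15 g(6,0)=20 g(6,2)=14
t=7: g(7,-7)=1 g(7,-5)=7 g(7,-3)=21 g(7,-1)=35 g(7,1)=34 g(7,3)=14
t=8: g(8,-8)=1 g(8,-6)=8 g(8,-4)=28 g(8,-2)=56 g(8,0)=69 g(8,2)=48
t=9: g(9,-9)=1 g(9,-7)=9 g(9,-5)=36 g(9,-3)=84 g(9,-1)=125 g(9,1)=117 g(9,3)=48
t=10: g(10,-10)=1 g(10,-8)=10 g(10,-6)=45 g(10,-4)=120 g(10,-2)=209 g(10,0)=242 g(10,2)=165
t=11: g(11,-11)=1 g(11,-9)=11 g(11,-7)=55 g(11,-5)=165 g(11,-3)=329 g(11,-1)=451 g(11,1)=407 g(11,3)=165
t=12: g(12,-12)=1 g(12,-10)=12 g(12,-8)=66 g(12,-6)=220 g(12,-4)=494 g(12,-2)=780 g(12,0)=858 g(12,2)=572
t=13: g(13,-13)=1 g(13,-11)=13 g(13,-9)=78 g(13,-7)=286 g(13,-5)=714 g(13,-3)=1274 g(13,-1)=1638 g(13,1)=1430 g(13,3)=572
t=14: g(14,-14)=1 g(14,-12)=14 g(14,-10)=91 g(14,-8)=364 g(14,-6)=1000 g(14,-4)=1988 g(14,-2)=2912 g(14,0)=3068 g(14,2)=2002
t=15: g(15,-15)=1 g(15,-13)=15 g(15,-11)=105 g(15,-9)=455 g(15,-7)=1364 g(15,-5)=2988 g(15,-3)=4900 g(15,-1)=5980 g(15,1)=5070 g(15,3)=2002
t=16: g(16,-16)=1 g(16,-14)=16 g(16,-12)=120 g(16,-10)=560 g(16,-8)=1819 g(16,-6)=4352 g(16,-4)=7888 g(16,-2)=10880 g(16,0)=11050 g(16,2)=7072
t=17: g(17,-17)=1 g(17,-15)=17 g(17,-13)=136 g(17,-11)=680 g(17,-9)=2379 g(17,-7)=6171 g(17,-5)=12240 g(17,-3)=18768 g(17,-1)=21930 g(17,1)=18122 g(17,3)=7072
t=18: g(18,-18)=1 g(18,-16)=18 g(18,-14)=153 g(18,-12)=816 g(18,-10)=3059 g(18,-8)=8550 g(18,-6)=18411 g(18,-4)=31008 g(18,-2)=40698 g(18,0)=40052 g(18,2)=25194
t=19: g(19,-19)=1 g(19,-17)=19 g(19,-15)=171 g(19,-13)=969 g(19,-11)=3875 g(19,-9)=11609 g(19,-7)=26961 g(19,-5)=49419 g(19,-3)=71706 g(19,-1)=80750 g(19,1)=65246 g(19,3)=25194
t=20: g(20,-20)=1 g(20,-18)=20 g(20,-16)=190 g(20,-14)=1140 g(20,-12)=4844 g(20,-10)=15484 g(20,-8)=38570 g(20,-6)=76380 g(20,-4)=121125 g(20,-2)=152456 g(20,0)=145996 g(20,2)=90440
t=21: g(21,-21)=1 g(21,-19)=21 g(21,-17)=210 g(21,-15)=1330 g(21,-13)=5984 g(21,-11)=20328 g(21,-9)=54054 g(21,-7)=114950 g(21,-5)=197505 g(21,-3)=273581 g(21,-1)=298452 g(21,1)=236436 g(21,3)=90440
t=22: g(22,-22)=1 g(22,-20)=22 g(22,-18)=231 g(22,-16)=1540 g(22,-14)=7314 g(22,-12)=26312 g(22,-10)=74382 g(22,-8)=169004 g(22,-6)=312455 g(22,-4)=471086 g(22,-2)=572033 g(22,0)=534888 g(22,2)=326876
t=23: g(23,-23)=1 g(23,-21)=23 g(23,-19)=253 g(23,-17)=1771 g(23,-15)=8854 g(23,-13)=33626 g(23,-11)=100694 g(23,-9)=243386 g(23,-7)=481459 g(23,-5)=783541 g(23,-3)=1043119 g(23,-1)=1106921 g(23,1)=861764 g(23,3)=326876
t=24: g(24,-24)=1 g(24,-22)=24 g(24,-20)=276 g(24,-18)=2024 g(24,-16)=10625 g(24,-14)=42480 g(24,-12)=134320 g(24,-10)=344080 g(24,-8)=724845 g(24,-6)=1265000 g(24,-4)=1826660 g(24,-2)=2150040 g(24,0)=1968685 g(24,2)=1188640
t=25: g(25,-25)=1 g(25,-23)=25 g(25,-21)=300 g(25,-19)=2300 g(25,-17)=12649 g(25,-15)=53105 g(25,-13)=176800 g(25,-11)=478400 g(25,-9)=1068925 g(25,-7)=1989845 g(25,-5)=3091660 g(25,-3)=3976700 g(25,-1)=4118725 g(25,1)=3157325 g(25,3)=1188640
t=26: g(26,-26)=1 g(26,-24)=26 g(26,-22)=325 g(26,-20)=2600 g(26,-18)=14949 g(26,-16)=65754 g(26,-14)=229905 g(26,-12)=655200 g(26,-10)=1547325 g(26,-8)=3058770 g(26,-6)=5081505 g(26,-4)=7068360 g(26,-2)=8095425 g(26,0)=7276050 g(26,2)=4345965
t=27: g(27,-27)=1 g(27,-25)=27 g(27,-23)=351 g(27,-21)=2925 g(27,-19)=17549 g(27,-17)=80703 g(27,-15)=295659 g(27,-13)=885105 g(27,-11)=2202525 g(27,-9)=4606095 g(27,-7)=8140275 g(27,-5)=12149865 g(27,-3)=15163785 g(27,-1)=15371475 g(27,1)=11622015 g(27,3)=4345965
t=28: g(28,-28)=1 g(28,-26)=28 g(28,-24)=378 g(28,-22)=3276 g(28,-20)=20474 g(28,-18)=98252 g(28,-16)=376362 g(28,-14)=1180764 g(28,-12)=3087630 g(28,-10)=6808620 g(28,-8)=12746370 g(28,-6)=20290140 g(28,-4)=27313650 g(28,-2)=30535260 g(28,0)=26993490 g(28,2)=15967980
t=29: g(29,-29)=1 g(29,-27)=29 g(29,-25)=406 g(29,-23)=3654 g(29,-21)=23750 g(29,-19)=118726 g(29,-17)=474614 g(29,-15)=1557126 g(29,-13)=4268394 g(29,-11)=9896250 g(29,-9)=19554990 g(29,-7)=33036510 g(29,-5)=47603790 g(29,-3)=57848910 g(29,-1)=57528750 g(29,1)=42961470 g(29,3)=15967980
t=30: g(30,-30)=1 g(30,-28)=30 g(30,-26)=435 g(30,-24)=4060 g(30,-22)=27404 g(30,-20)=142476 g(30,-18)=593340 g(30,-16)=2031740 g(30,-14)=5825520 g(30,-12)=14164644 g(30,-10)=29451240 g(30,-8)=52591500 g(30,-6)=80640300 g(30,-4)=105452700 g(30,-2)=115377660 g(30,0)=100490220 g(30,2)=58929450
Paths never hitting 4: Σ_s g(30,s) = 565722720
Paths hitting 4: 2^30 - 565722720 = 508019104
P = 508019104/1073741824 = 15875597/33554432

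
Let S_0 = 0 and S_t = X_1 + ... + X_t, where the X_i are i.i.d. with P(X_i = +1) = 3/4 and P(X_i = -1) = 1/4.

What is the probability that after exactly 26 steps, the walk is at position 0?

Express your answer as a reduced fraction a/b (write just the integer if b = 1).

Answer: 2072739474225/562949953421312

Derivation:
To be at 0 after 26 steps: need exactly 13 steps of +1 and 13 of -1.
Number of such sequences: C(26,13) = 10400600
Each has probability (3/4)^13 · (1/4)^13 = 1594323/4503599627370496
P = 10400600 · 1594323/4503599627370496 = 2072739474225/562949953421312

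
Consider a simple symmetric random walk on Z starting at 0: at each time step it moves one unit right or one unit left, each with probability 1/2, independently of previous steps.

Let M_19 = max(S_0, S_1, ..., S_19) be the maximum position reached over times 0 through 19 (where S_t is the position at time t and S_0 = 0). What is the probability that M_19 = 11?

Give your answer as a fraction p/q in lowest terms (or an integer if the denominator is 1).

Answer: 969/131072

Derivation:
Let M_19 = max(S_0,...,S_19). Use the reflection principle: for j ≥ 1, #{paths with M_19 ≥ j} = #{S_19 ≥ j} + #{S_19 ≥ j+1}.
By reflection, #{M_19 ≥ 11} = #{S_19 ≥ 11} + #{S_19 ≥ 12} = 5036 + 1160 = 6196.
#{M_19 ≥ 12} = #{S_19 ≥ 12} + #{S_19 ≥ 13} = 1160 + 1160 = 2320.
#{M_19 = 11} = 6196 - 2320 = 3876.
P(M_19 = 11) = 3876/524288 = 969/131072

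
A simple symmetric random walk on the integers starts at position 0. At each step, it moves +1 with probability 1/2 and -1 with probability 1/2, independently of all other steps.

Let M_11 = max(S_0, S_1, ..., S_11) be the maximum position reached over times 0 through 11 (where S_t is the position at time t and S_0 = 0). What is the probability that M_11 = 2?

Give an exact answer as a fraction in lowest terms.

Let M_11 = max(S_0,...,S_11). Use the reflection principle: for j ≥ 1, #{paths with M_11 ≥ j} = #{S_11 ≥ j} + #{S_11 ≥ j+1}.
By reflection, #{M_11 ≥ 2} = #{S_11 ≥ 2} + #{S_11 ≥ 3} = 562 + 562 = 1124.
#{M_11 ≥ 3} = #{S_11 ≥ 3} + #{S_11 ≥ 4} = 562 + 232 = 794.
#{M_11 = 2} = 1124 - 794 = 330.
P(M_11 = 2) = 330/2048 = 165/1024

Answer: 165/1024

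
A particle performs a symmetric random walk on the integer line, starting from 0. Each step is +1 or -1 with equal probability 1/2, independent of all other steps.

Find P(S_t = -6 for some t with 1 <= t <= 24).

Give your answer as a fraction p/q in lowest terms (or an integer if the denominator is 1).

Count via complement. Let g(t,s) = #length-t paths at position s with S_1..S_t all ≠ -6.
g(t,s) = g(t-1,s-1) + g(t-1,s+1) for s ≠ -6; g(t,-6) = 0.
t=0: g(0,0)=1
t=1: g(1,-1)=1 g(1,1)=1
t=2: g(2,-2)=1 g(2,0)=2 g(2,2)=1
t=3: g(3,-3)=1 g(3,-1)=3 g(3,1)=3 g(3,3)=1
t=4: g(4,-4)=1 g(4,-2)=4 g(4,0)=6 g(4,2)=4 g(4,4)=1
t=5: g(5,-5)=1 g(5,-3)=5 g(5,-1)=10 g(5,1)=10 g(5,3)=5 g(5,5)=1
t=6: g(6,-4)=6 g(6,-2)=15 g(6,0)=20 g(6,2)=15 g(6,4)=6 g(6,6)=1
t=7: g(7,-5)=6 g(7,-3)=21 g(7,-1)=35 g(7,1)=35 g(7,3)=21 g(7,5)=7 g(7,7)=1
t=8: g(8,-4)=27 g(8,-2)=56 g(8,0)=70 g(8,2)=56 g(8,4)=28 g(8,6)=8 g(8,8)=1
t=9: g(9,-5)=27 g(9,-3)=83 g(9,-1)=126 g(9,1)=126 g(9,3)=84 g(9,5)=36 g(9,7)=9 g(9,9)=1
t=10: g(10,-4)=110 g(10,-2)=209 g(10,0)=252 g(10,2)=210 g(10,4)=120 g(10,6)=45 g(10,8)=10 g(10,10)=1
t=11: g(11,-5)=110 g(11,-3)=319 g(11,-1)=461 g(11,1)=462 g(11,3)=330 g(11,5)=165 g(11,7)=55 g(11,9)=11 g(11,11)=1
t=12: g(12,-4)=429 g(12,-2)=780 g(12,0)=923 g(12,2)=792 g(12,4)=495 g(12,6)=220 g(12,8)=66 g(12,10)=12 g(12,12)=1
t=13: g(13,-5)=429 g(13,-3)=1209 g(13,-1)=1703 g(13,1)=1715 g(13,3)=1287 g(13,5)=715 g(13,7)=286 g(13,9)=78 g(13,11)=13 g(13,13)=1
t=14: g(14,-4)=1638 g(14,-2)=2912 g(14,0)=3418 g(14,2)=3002 g(14,4)=2002 g(14,6)=1001 g(14,8)=364 g(14,10)=91 g(14,12)=14 g(14,14)=1
t=15: g(15,-5)=1638 g(15,-3)=4550 g(15,-1)=6330 g(15,1)=6420 g(15,3)=5004 g(15,5)=3003 g(15,7)=1365 g(15,9)=455 g(15,11)=105 g(15,13)=15 g(15,15)=1
t=16: g(16,-4)=6188 g(16,-2)=10880 g(16,0)=12750 g(16,2)=11424 g(16,4)=8007 g(16,6)=4368 g(16,8)=1820 g(16,10)=560 g(16,12)=120 g(16,14)=16 g(16,16)=1
t=17: g(17,-5)=6188 g(17,-3)=17068 g(17,-1)=23630 g(17,1)=24174 g(17,3)=19431 g(17,5)=12375 g(17,7)=6188 g(17,9)=2380 g(17,11)=680 g(17,13)=136 g(17,15)=17 g(17,17)=1
t=18: g(18,-4)=23256 g(18,-2)=40698 g(18,0)=47804 g(18,2)=43605 g(18,4)=31806 g(18,6)=18563 g(18,8)=8568 g(18,10)=3060 g(18,12)=816 g(18,14)=153 g(18,16)=18 g(18,18)=1
t=19: g(19,-5)=23256 g(19,-3)=63954 g(19,-1)=88502 g(19,1)=91409 g(19,3)=75411 g(19,5)=50369 g(19,7)=27131 g(19,9)=11628 g(19,11)=3876 g(19,13)=969 g(19,15)=171 g(19,17)=19 g(19,19)=1
t=20: g(20,-4)=87210 g(20,-2)=152456 g(20,0)=179911 g(20,2)=166820 g(20,4)=125780 g(20,6)=77500 g(20,8)=38759 g(20,10)=15504 g(20,12)=4845 g(20,14)=1140 g(20,16)=190 g(20,18)=20 g(20,20)=1
t=21: g(21,-5)=87210 g(21,-3)=239666 g(21,-1)=332367 g(21,1)=346731 g(21,3)=292600 g(21,5)=203280 g(21,7)=116259 g(21,9)=54263 g(21,11)=20349 g(21,13)=5985 g(21,15)=1330 g(21,17)=210 g(21,19)=21 g(21,21)=1
t=22: g(22,-4)=326876 g(22,-2)=572033 g(22,0)=679098 g(22,2)=639331 g(22,4)=495880 g(22,6)=319539 g(22,8)=170522 g(22,10)=74612 g(22,12)=26334 g(22,14)=7315 g(22,16)=1540 g(22,18)=231 g(22,20)=22 g(22,22)=1
t=23: g(23,-5)=326876 g(23,-3)=898909 g(23,-1)=1251131 g(23,1)=1318429 g(23,3)=1135211 g(23,5)=815419 g(23,7)=490061 g(23,9)=245134 g(23,11)=100946 g(23,13)=33649 g(23,15)=8855 g(23,17)=1771 g(23,19)=253 g(23,21)=23 g(23,23)=1
t=24: g(24,-4)=1225785 g(24,-2)=2150040 g(24,0)=2569560 g(24,2)=2453640 g(24,4)=1950630 g(24,6)=1305480 g(24,8)=735195 g(24,10)=346080 g(24,12)=134595 g(24,14)=42504 g(24,16)=10626 g(24,18)=2024 g(24,20)=276 g(24,22)=24 g(24,24)=1
Paths never hitting -6: Σ_s g(24,s) = 12926460
Paths hitting -6: 2^24 - 12926460 = 3850756
P = 3850756/16777216 = 962689/4194304

Answer: 962689/4194304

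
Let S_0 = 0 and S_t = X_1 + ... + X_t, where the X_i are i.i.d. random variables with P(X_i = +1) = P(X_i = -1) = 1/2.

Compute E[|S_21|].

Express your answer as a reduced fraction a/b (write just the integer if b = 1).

S_21 takes values m ≡ 1 (mod 2) with |m| ≤ 21; P(S_21=m) = C(21,(21+m)/2)/2^21.
Total paths: 2^21 = 2097152
Distribution: P(S=-21)=1/2097152, P(S=-19)=21/2097152, P(S=-17)=210/2097152, P(S=-15)=1330/2097152, P(S=-13)=5985/2097152, P(S=-11)=20349/2097152, P(S=-9)=54264/2097152, P(S=-7)=116280/2097152, P(S=-5)=203490/2097152, P(S=-3)=293930/2097152, P(S=-1)=352716/2097152, P(S=1)=352716/2097152, P(S=3)=293930/2097152, P(S=5)=203490/2097152, P(S=7)=116280/2097152, P(S=9)=54264/2097152, P(S=11)=20349/2097152, P(S=13)=5985/2097152, P(S=15)=1330/2097152, P(S=17)=210/2097152, P(S=19)=21/2097152, P(S=21)=1/2097152
E[|S_21|] = Σ_m |m|·P(S_21=m) = 7759752/2097152 = 969969/262144

Answer: 969969/262144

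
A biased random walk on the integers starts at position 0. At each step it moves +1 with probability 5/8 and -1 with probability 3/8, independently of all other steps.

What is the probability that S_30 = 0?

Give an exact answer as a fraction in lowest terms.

To be at 0 after 30 steps: need exactly 15 steps of +1 and 15 of -1.
Number of such sequences: C(30,15) = 155117520
Each has probability (5/8)^15 · (3/8)^15 = 437893890380859375/1237940039285380274899124224
P = 155117520 · 437893890380859375/1237940039285380274899124224 = 4245313393689422607421875/77371252455336267181195264

Answer: 4245313393689422607421875/77371252455336267181195264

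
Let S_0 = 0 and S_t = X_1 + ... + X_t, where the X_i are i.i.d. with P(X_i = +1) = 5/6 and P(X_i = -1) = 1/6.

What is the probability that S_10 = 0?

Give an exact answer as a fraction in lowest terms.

To be at 0 after 10 steps: need exactly 5 steps of +1 and 5 of -1.
Number of such sequences: C(10,5) = 252
Each has probability (5/6)^5 · (1/6)^5 = 3125/60466176
P = 252 · 3125/60466176 = 21875/1679616

Answer: 21875/1679616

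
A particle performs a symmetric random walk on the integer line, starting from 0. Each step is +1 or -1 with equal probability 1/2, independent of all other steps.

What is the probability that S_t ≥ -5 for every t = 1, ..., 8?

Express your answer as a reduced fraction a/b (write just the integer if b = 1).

Let f(t,s) = #length-t paths at position s with S_1..S_t all ≥ -5.
f(t,s) = f(t-1,s-1) + f(t-1,s+1) for s ≥ -5; f(t,s) = 0 for s < -5.
t=0: f(0,0)=1
t=1: f(1,-1)=1 f(1,1)=1
t=2: f(2,-2)=1 f(2,0)=2 f(2,2)=1
t=3: f(3,-3)=1 f(3,-1)=3 f(3,1)=3 f(3,3)=1
t=4: f(4,-4)=1 f(4,-2)=4 f(4,0)=6 f(4,2)=4 f(4,4)=1
t=5: f(5,-5)=1 f(5,-3)=5 f(5,-1)=10 f(5,1)=10 f(5,3)=5 f(5,5)=1
t=6: f(6,-4)=6 f(6,-2)=15 f(6,0)=20 f(6,2)=15 f(6,4)=6 f(6,6)=1
t=7: f(7,-5)=6 f(7,-3)=21 f(7,-1)=35 f(7,1)=35 f(7,3)=21 f(7,5)=7 f(7,7)=1
t=8: f(8,-4)=27 f(8,-2)=56 f(8,0)=70 f(8,2)=56 f(8,4)=28 f(8,6)=8 f(8,8)=1
Σ_s f(8,s) = 246
P = 246/256 = 123/128

Answer: 123/128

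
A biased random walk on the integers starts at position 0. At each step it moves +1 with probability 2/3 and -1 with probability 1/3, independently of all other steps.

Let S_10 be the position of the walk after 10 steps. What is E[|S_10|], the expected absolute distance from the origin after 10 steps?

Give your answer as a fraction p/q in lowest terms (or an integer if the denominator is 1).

S_10 takes values m ≡ 0 (mod 2) with |m| ≤ 10; P(S_10=m) = C(10,(10+m)/2) · (2/3)^((10+m)/2) · (1/3)^((10-m)/2).
Distribution: P(S=-10)=1/59049, P(S=-8)=20/59049, P(S=-6)=20/6561, P(S=-4)=320/19683, P(S=-2)=1120/19683, P(S=0)=896/6561, P(S=2)=4480/19683, P(S=4)=5120/19683, P(S=6)=1280/6561, P(S=8)=5120/59049, P(S=10)=1024/59049
E[|S_10|] = Σ_m |m|·P(S_10=m) = 220450/59049

Answer: 220450/59049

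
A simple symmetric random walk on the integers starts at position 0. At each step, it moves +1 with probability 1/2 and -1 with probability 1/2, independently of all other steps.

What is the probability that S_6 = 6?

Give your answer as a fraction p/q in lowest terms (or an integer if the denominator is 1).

Answer: 1/64

Derivation:
To reach position 6 after 6 steps: need 6 steps of +1 and 0 of -1.
Favorable paths: C(6,6) = 1
Total paths: 2^6 = 64
P = 1/64 = 1/64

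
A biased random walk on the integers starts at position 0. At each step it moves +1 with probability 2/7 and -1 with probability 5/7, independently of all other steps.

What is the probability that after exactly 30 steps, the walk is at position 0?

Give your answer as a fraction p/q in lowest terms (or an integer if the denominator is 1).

Answer: 155117520000000000000000/22539340290692258087863249

Derivation:
To be at 0 after 30 steps: need exactly 15 steps of +1 and 15 of -1.
Number of such sequences: C(30,15) = 155117520
Each has probability (2/7)^15 · (5/7)^15 = 1000000000000000/22539340290692258087863249
P = 155117520 · 1000000000000000/22539340290692258087863249 = 155117520000000000000000/22539340290692258087863249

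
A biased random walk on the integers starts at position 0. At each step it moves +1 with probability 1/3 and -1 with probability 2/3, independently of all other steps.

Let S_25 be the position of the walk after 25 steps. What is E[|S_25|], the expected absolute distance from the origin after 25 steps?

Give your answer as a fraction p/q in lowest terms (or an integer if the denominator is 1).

S_25 takes values m ≡ 1 (mod 2) with |m| ≤ 25; P(S_25=m) = C(25,(25+m)/2) · (1/3)^((25+m)/2) · (2/3)^((25-m)/2).
Distribution: P(S=-25)=33554432/847288609443, P(S=-23)=419430400/847288609443, P(S=-21)=838860800/282429536481, P(S=-19)=9646899200/847288609443, P(S=-17)=26528972800/847288609443, P(S=-15)=18570280960/282429536481, P(S=-13)=92851404800/847288609443, P(S=-11)=126012620800/847288609443, P(S=-9)=15751577600/94143178827, P(S=-7)=133888409600/847288609443, P(S=-5)=107110727680/847288609443, P(S=-3)=24343347200/282429536481, P(S=-1)=42600857600/847288609443, P(S=1)=21300428800/847288609443, P(S=3)=3042918400/282429536481, P(S=5)=3347210240/847288609443, P(S=7)=1046003200/847288609443, P(S=9)=30764800/94143178827, P(S=11)=61529600/847288609443, P(S=13)=11334400/847288609443, P(S=15)=566720/282429536481, P(S=17)=202400/847288609443, P(S=19)=18400/847288609443, P(S=21)=400/282429536481, P(S=23)=50/847288609443, P(S=25)=1/847288609443
E[|S_25|] = Σ_m |m|·P(S_25=m) = 2404306276525/282429536481

Answer: 2404306276525/282429536481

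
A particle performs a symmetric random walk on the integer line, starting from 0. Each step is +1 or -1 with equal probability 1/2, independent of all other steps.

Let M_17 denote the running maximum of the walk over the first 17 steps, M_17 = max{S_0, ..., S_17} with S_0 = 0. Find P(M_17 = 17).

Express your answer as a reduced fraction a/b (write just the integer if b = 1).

Let M_17 = max(S_0,...,S_17). Use the reflection principle: for j ≥ 1, #{paths with M_17 ≥ j} = #{S_17 ≥ j} + #{S_17 ≥ j+1}.
By reflection, #{M_17 ≥ 17} = #{S_17 ≥ 17} + #{S_17 ≥ 18} = 1 + 0 = 1.
#{M_17 ≥ 18} = #{S_17 ≥ 18} + #{S_17 ≥ 19} = 0 + 0 = 0.
#{M_17 = 17} = 1 - 0 = 1.
P(M_17 = 17) = 1/131072 = 1/131072

Answer: 1/131072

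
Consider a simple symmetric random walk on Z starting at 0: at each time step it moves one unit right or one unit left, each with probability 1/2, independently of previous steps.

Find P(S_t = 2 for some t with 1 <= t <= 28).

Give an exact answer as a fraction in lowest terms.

Count via complement. Let g(t,s) = #length-t paths at position s with S_1..S_t all ≠ 2.
g(t,s) = g(t-1,s-1) + g(t-1,s+1) for s ≠ 2; g(t,2) = 0.
t=0: g(0,0)=1
t=1: g(1,-1)=1 g(1,1)=1
t=2: g(2,-2)=1 g(2,0)=2
t=3: g(3,-3)=1 g(3,-1)=3 g(3,1)=2
t=4: g(4,-4)=1 g(4,-2)=4 g(4,0)=5
t=5: g(5,-5)=1 g(5,-3)=5 g(5,-1)=9 g(5,1)=5
t=6: g(6,-6)=1 g(6,-4)=6 g(6,-2)=14 g(6,0)=14
t=7: g(7,-7)=1 g(7,-5)=7 g(7,-3)=20 g(7,-1)=28 g(7,1)=14
t=8: g(8,-8)=1 g(8,-6)=8 g(8,-4)=27 g(8,-2)=48 g(8,0)=42
t=9: g(9,-9)=1 g(9,-7)=9 g(9,-5)=35 g(9,-3)=75 g(9,-1)=90 g(9,1)=42
t=10: g(10,-10)=1 g(10,-8)=10 g(10,-6)=44 g(10,-4)=110 g(10,-2)=165 g(10,0)=132
t=11: g(11,-11)=1 g(11,-9)=11 g(11,-7)=54 g(11,-5)=154 g(11,-3)=275 g(11,-1)=297 g(11,1)=132
t=12: g(12,-12)=1 g(12,-10)=12 g(12,-8)=65 g(12,-6)=208 g(12,-4)=429 g(12,-2)=572 g(12,0)=429
t=13: g(13,-13)=1 g(13,-11)=13 g(13,-9)=77 g(13,-7)=273 g(13,-5)=637 g(13,-3)=1001 g(13,-1)=1001 g(13,1)=429
t=14: g(14,-14)=1 g(14,-12)=14 g(14,-10)=90 g(14,-8)=350 g(14,-6)=910 g(14,-4)=1638 g(14,-2)=2002 g(14,0)=1430
t=15: g(15,-15)=1 g(15,-13)=15 g(15,-11)=104 g(15,-9)=440 g(15,-7)=1260 g(15,-5)=2548 g(15,-3)=3640 g(15,-1)=3432 g(15,1)=1430
t=16: g(16,-16)=1 g(16,-14)=16 g(16,-12)=119 g(16,-10)=544 g(16,-8)=1700 g(16,-6)=3808 g(16,-4)=6188 g(16,-2)=7072 g(16,0)=4862
t=17: g(17,-17)=1 g(17,-15)=17 g(17,-13)=135 g(17,-11)=663 g(17,-9)=2244 g(17,-7)=5508 g(17,-5)=9996 g(17,-3)=13260 g(17,-1)=11934 g(17,1)=4862
t=18: g(18,-18)=1 g(18,-16)=18 g(18,-14)=152 g(18,-12)=798 g(18,-10)=2907 g(18,-8)=7752 g(18,-6)=15504 g(18,-4)=23256 g(18,-2)=25194 g(18,0)=16796
t=19: g(19,-19)=1 g(19,-17)=19 g(19,-15)=170 g(19,-13)=950 g(19,-11)=3705 g(19,-9)=10659 g(19,-7)=23256 g(19,-5)=38760 g(19,-3)=48450 g(19,-1)=41990 g(19,1)=16796
t=20: g(20,-20)=1 g(20,-18)=20 g(20,-16)=189 g(20,-14)=1120 g(20,-12)=4655 g(20,-10)=14364 g(20,-8)=33915 g(20,-6)=62016 g(20,-4)=87210 g(20,-2)=90440 g(20,0)=58786
t=21: g(21,-21)=1 g(21,-19)=21 g(21,-17)=209 g(21,-15)=1309 g(21,-13)=5775 g(21,-11)=19019 g(21,-9)=48279 g(21,-7)=95931 g(21,-5)=149226 g(21,-3)=177650 g(21,-1)=149226 g(21,1)=58786
t=22: g(22,-22)=1 g(22,-20)=22 g(22,-18)=230 g(22,-16)=1518 g(22,-14)=7084 g(22,-12)=24794 g(22,-10)=67298 g(22,-8)=144210 g(22,-6)=245157 g(22,-4)=326876 g(22,-2)=326876 g(22,0)=208012
t=23: g(23,-23)=1 g(23,-21)=23 g(23,-19)=252 g(23,-17)=1748 g(23,-15)=8602 g(23,-13)=31878 g(23,-11)=92092 g(23,-9)=211508 g(23,-7)=389367 g(23,-5)=572033 g(23,-3)=653752 g(23,-1)=534888 g(23,1)=208012
t=24: g(24,-24)=1 g(24,-22)=24 g(24,-20)=275 g(24,-18)=2000 g(24,-16)=10350 g(24,-14)=40480 g(24,-12)=123970 g(24,-10)=303600 g(24,-8)=600875 g(24,-6)=961400 g(24,-4)=1225785 g(24,-2)=1188640 g(24,0)=742900
t=25: g(25,-25)=1 g(25,-23)=25 g(25,-21)=299 g(25,-19)=2275 g(25,-17)=12350 g(25,-15)=50830 g(25,-13)=164450 g(25,-11)=427570 g(25,-9)=904475 g(25,-7)=1562275 g(25,-5)=2187185 g(25,-3)=2414425 g(25,-1)=1931540 g(25,1)=742900
t=26: g(26,-26)=1 g(26,-24)=26 g(26,-22)=324 g(26,-20)=2574 g(26,-18)=14625 g(26,-16)=63180 g(26,-14)=215280 g(26,-12)=592020 g(26,-10)=1332045 g(26,-8)=2466750 g(26,-6)=3749460 g(26,-4)=4601610 g(26,-2)=4345965 g(26,0)=2674440
t=27: g(27,-27)=1 g(27,-25)=27 g(27,-23)=350 g(27,-21)=2898 g(27,-19)=17199 g(27,-17)=77805 g(27,-15)=278460 g(27,-13)=807300 g(27,-11)=1924065 g(27,-9)=3798795 g(27,-7)=6216210 g(27,-5)=8351070 g(27,-3)=8947575 g(27,-1)=7020405 g(27,1)=2674440
t=28: g(28,-28)=1 g(28,-26)=28 g(28,-24)=377 g(28,-22)=3248 g(28,-20)=20097 g(28,-18)=95004 g(28,-16)=356265 g(28,-14)=1085760 g(28,-12)=2731365 g(28,-10)=5722860 g(28,-8)=10015005 g(28,-6)=14567280 g(28,-4)=17298645 g(28,-2)=15967980 g(28,0)=9694845
Paths never hitting 2: Σ_s g(28,s) = 77558760
Paths hitting 2: 2^28 - 77558760 = 190876696
P = 190876696/268435456 = 23859587/33554432

Answer: 23859587/33554432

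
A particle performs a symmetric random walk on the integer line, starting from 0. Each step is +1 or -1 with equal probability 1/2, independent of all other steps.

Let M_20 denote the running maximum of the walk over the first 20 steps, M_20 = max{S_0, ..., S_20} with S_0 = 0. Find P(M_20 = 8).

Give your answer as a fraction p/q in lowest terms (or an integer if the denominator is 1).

Answer: 4845/131072

Derivation:
Let M_20 = max(S_0,...,S_20). Use the reflection principle: for j ≥ 1, #{paths with M_20 ≥ j} = #{S_20 ≥ j} + #{S_20 ≥ j+1}.
By reflection, #{M_20 ≥ 8} = #{S_20 ≥ 8} + #{S_20 ≥ 9} = 60460 + 21700 = 82160.
#{M_20 ≥ 9} = #{S_20 ≥ 9} + #{S_20 ≥ 10} = 21700 + 21700 = 43400.
#{M_20 = 8} = 82160 - 43400 = 38760.
P(M_20 = 8) = 38760/1048576 = 4845/131072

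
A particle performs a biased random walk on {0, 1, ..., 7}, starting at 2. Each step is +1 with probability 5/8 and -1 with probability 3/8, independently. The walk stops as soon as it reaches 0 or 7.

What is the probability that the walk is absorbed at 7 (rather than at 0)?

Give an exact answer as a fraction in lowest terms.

Biased walk: p = 5/8, q = 3/8, r = q/p = 3/5
Gambler's ruin: P(hit 7 before 0 | start at 2) = (1 - r^a)/(1 - r^N)
r^2 = 9/25; r^7 = 2187/78125
P = (1 - 9/25) / (1 - 2187/78125) = 16/25 / 75938/78125 = 25000/37969

Answer: 25000/37969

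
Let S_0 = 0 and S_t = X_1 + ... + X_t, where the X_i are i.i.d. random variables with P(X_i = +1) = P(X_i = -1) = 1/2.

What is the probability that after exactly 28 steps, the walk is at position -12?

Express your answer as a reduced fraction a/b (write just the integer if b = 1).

To reach position -12 after 28 steps: need 8 steps of +1 and 20 of -1.
Favorable paths: C(28,8) = 3108105
Total paths: 2^28 = 268435456
P = 3108105/268435456 = 3108105/268435456

Answer: 3108105/268435456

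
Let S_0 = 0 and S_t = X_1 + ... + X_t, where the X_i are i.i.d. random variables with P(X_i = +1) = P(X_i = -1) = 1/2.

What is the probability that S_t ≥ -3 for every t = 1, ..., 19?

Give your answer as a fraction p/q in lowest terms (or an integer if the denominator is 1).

Answer: 20995/32768

Derivation:
Let f(t,s) = #length-t paths at position s with S_1..S_t all ≥ -3.
f(t,s) = f(t-1,s-1) + f(t-1,s+1) for s ≥ -3; f(t,s) = 0 for s < -3.
t=0: f(0,0)=1
t=1: f(1,-1)=1 f(1,1)=1
t=2: f(2,-2)=1 f(2,0)=2 f(2,2)=1
t=3: f(3,-3)=1 f(3,-1)=3 f(3,1)=3 f(3,3)=1
t=4: f(4,-2)=4 f(4,0)=6 f(4,2)=4 f(4,4)=1
t=5: f(5,-3)=4 f(5,-1)=10 f(5,1)=10 f(5,3)=5 f(5,5)=1
t=6: f(6,-2)=14 f(6,0)=20 f(6,2)=15 f(6,4)=6 f(6,6)=1
t=7: f(7,-3)=14 f(7,-1)=34 f(7,1)=35 f(7,3)=21 f(7,5)=7 f(7,7)=1
t=8: f(8,-2)=48 f(8,0)=69 f(8,2)=56 f(8,4)=28 f(8,6)=8 f(8,8)=1
t=9: f(9,-3)=48 f(9,-1)=117 f(9,1)=125 f(9,3)=84 f(9,5)=36 f(9,7)=9 f(9,9)=1
t=10: f(10,-2)=165 f(10,0)=242 f(10,2)=209 f(10,4)=120 f(10,6)=45 f(10,8)=10 f(10,10)=1
t=11: f(11,-3)=165 f(11,-1)=407 f(11,1)=451 f(11,3)=329 f(11,5)=165 f(11,7)=55 f(11,9)=11 f(11,11)=1
t=12: f(12,-2)=572 f(12,0)=858 f(12,2)=780 f(12,4)=494 f(12,6)=220 f(12,8)=66 f(12,10)=12 f(12,12)=1
t=13: f(13,-3)=572 f(13,-1)=1430 f(13,1)=1638 f(13,3)=1274 f(13,5)=714 f(13,7)=286 f(13,9)=78 f(13,11)=13 f(13,13)=1
t=14: f(14,-2)=2002 f(14,0)=3068 f(14,2)=2912 f(14,4)=1988 f(14,6)=1000 f(14,8)=364 f(14,10)=91 f(14,12)=14 f(14,14)=1
t=15: f(15,-3)=2002 f(15,-1)=5070 f(15,1)=5980 f(15,3)=4900 f(15,5)=2988 f(15,7)=1364 f(15,9)=455 f(15,11)=105 f(15,13)=15 f(15,15)=1
t=16: f(16,-2)=7072 f(16,0)=11050 f(16,2)=10880 f(16,4)=7888 f(16,6)=4352 f(16,8)=1819 f(16,10)=560 f(16,12)=120 f(16,14)=16 f(16,16)=1
t=17: f(17,-3)=7072 f(17,-1)=18122 f(17,1)=21930 f(17,3)=18768 f(17,5)=12240 f(17,7)=6171 f(17,9)=2379 f(17,11)=680 f(17,13)=136 f(17,15)=17 f(17,17)=1
t=18: f(18,-2)=25194 f(18,0)=40052 f(18,2)=40698 f(18,4)=31008 f(18,6)=18411 f(18,8)=8550 f(18,10)=3059 f(18,12)=816 f(18,14)=153 f(18,16)=18 f(18,18)=1
t=19: f(19,-3)=25194 f(19,-1)=65246 f(19,1)=80750 f(19,3)=71706 f(19,5)=49419 f(19,7)=26961 f(19,9)=11609 f(19,11)=3875 f(19,13)=969 f(19,15)=171 f(19,17)=19 f(19,19)=1
Σ_s f(19,s) = 335920
P = 335920/524288 = 20995/32768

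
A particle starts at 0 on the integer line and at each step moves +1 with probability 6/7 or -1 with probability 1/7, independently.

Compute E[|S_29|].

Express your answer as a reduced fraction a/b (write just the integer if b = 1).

S_29 takes values m ≡ 1 (mod 2) with |m| ≤ 29; P(S_29=m) = C(29,(29+m)/2) · (6/7)^((29+m)/2) · (1/7)^((29-m)/2).
Distribution: P(S=-29)=1/3219905755813179726837607, P(S=-27)=174/3219905755813179726837607, P(S=-25)=2088/459986536544739960976801, P(S=-23)=112752/459986536544739960976801, P(S=-21)=4397328/459986536544739960976801, P(S=-19)=131919840/459986536544739960976801, P(S=-17)=3166076160/459986536544739960976801, P(S=-15)=436918510080/3219905755813179726837607, P(S=-13)=7209155416320/3219905755813179726837607, P(S=-11)=14418310832640/459986536544739960976801, P(S=-9)=173019729991680/459986536544739960976801, P(S=-7)=1793113565368320/459986536544739960976801, P(S=-5)=16138022088314880/459986536544739960976801, P(S=-3)=126621404077547520/459986536544739960976801, P(S=-1)=6077827395722280960/3219905755813179726837607, P(S=1)=36466964374333685760/3219905755813179726837607, P(S=3)=27350223280750264320/459986536544739960976801, P(S=5)=125489259758736506880/459986536544739960976801, P(S=7)=501957039034946027520/459986536544739960976801, P(S=9)=1743640240858233569280/459986536544739960976801, P(S=11)=5230920722574700707840/459986536544739960976801, P(S=13)=94156573006344612741120/3219905755813179726837607, P(S=15)=205432522922933700526080/3219905755813179726837607, P(S=17)=53591092936417487093760/459986536544739960976801, P(S=19)=80386639404626230640640/459986536544739960976801, P(S=21)=96463967285551476768768/459986536544739960976801, P(S=23)=89043662109739824709632/459986536544739960976801, P(S=25)=59362441406493216473088/459986536544739960976801, P(S=27)=178087324219479649419264/3219905755813179726837607, P(S=29)=36845653286788892983296/3219905755813179726837607
E[|S_29|] = Σ_m |m|·P(S_29=m) = 9528295228907139145900025/459986536544739960976801

Answer: 9528295228907139145900025/459986536544739960976801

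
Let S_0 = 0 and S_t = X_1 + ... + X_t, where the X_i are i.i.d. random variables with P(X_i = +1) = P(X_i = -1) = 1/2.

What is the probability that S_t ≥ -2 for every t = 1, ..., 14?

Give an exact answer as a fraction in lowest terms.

Answer: 4719/8192

Derivation:
Let f(t,s) = #length-t paths at position s with S_1..S_t all ≥ -2.
f(t,s) = f(t-1,s-1) + f(t-1,s+1) for s ≥ -2; f(t,s) = 0 for s < -2.
t=0: f(0,0)=1
t=1: f(1,-1)=1 f(1,1)=1
t=2: f(2,-2)=1 f(2,0)=2 f(2,2)=1
t=3: f(3,-1)=3 f(3,1)=3 f(3,3)=1
t=4: f(4,-2)=3 f(4,0)=6 f(4,2)=4 f(4,4)=1
t=5: f(5,-1)=9 f(5,1)=10 f(5,3)=5 f(5,5)=1
t=6: f(6,-2)=9 f(6,0)=19 f(6,2)=15 f(6,4)=6 f(6,6)=1
t=7: f(7,-1)=28 f(7,1)=34 f(7,3)=21 f(7,5)=7 f(7,7)=1
t=8: f(8,-2)=28 f(8,0)=62 f(8,2)=55 f(8,4)=28 f(8,6)=8 f(8,8)=1
t=9: f(9,-1)=90 f(9,1)=117 f(9,3)=83 f(9,5)=36 f(9,7)=9 f(9,9)=1
t=10: f(10,-2)=90 f(10,0)=207 f(10,2)=200 f(10,4)=119 f(10,6)=45 f(10,8)=10 f(10,10)=1
t=11: f(11,-1)=297 f(11,1)=407 f(11,3)=319 f(11,5)=164 f(11,7)=55 f(11,9)=11 f(11,11)=1
t=12: f(12,-2)=297 f(12,0)=704 f(12,2)=726 f(12,4)=483 f(12,6)=219 f(12,8)=66 f(12,10)=12 f(12,12)=1
t=13: f(13,-1)=1001 f(13,1)=1430 f(13,3)=1209 f(13,5)=702 f(13,7)=285 f(13,9)=78 f(13,11)=13 f(13,13)=1
t=14: f(14,-2)=1001 f(14,0)=2431 f(14,2)=2639 f(14,4)=1911 f(14,6)=987 f(14,8)=363 f(14,10)=91 f(14,12)=14 f(14,14)=1
Σ_s f(14,s) = 9438
P = 9438/16384 = 4719/8192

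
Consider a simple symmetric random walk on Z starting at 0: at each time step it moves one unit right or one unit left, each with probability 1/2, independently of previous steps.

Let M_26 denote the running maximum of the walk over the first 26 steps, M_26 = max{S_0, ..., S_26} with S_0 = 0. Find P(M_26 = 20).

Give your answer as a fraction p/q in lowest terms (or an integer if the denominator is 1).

Answer: 325/8388608

Derivation:
Let M_26 = max(S_0,...,S_26). Use the reflection principle: for j ≥ 1, #{paths with M_26 ≥ j} = #{S_26 ≥ j} + #{S_26 ≥ j+1}.
By reflection, #{M_26 ≥ 20} = #{S_26 ≥ 20} + #{S_26 ≥ 21} = 2952 + 352 = 3304.
#{M_26 ≥ 21} = #{S_26 ≥ 21} + #{S_26 ≥ 22} = 352 + 352 = 704.
#{M_26 = 20} = 3304 - 704 = 2600.
P(M_26 = 20) = 2600/67108864 = 325/8388608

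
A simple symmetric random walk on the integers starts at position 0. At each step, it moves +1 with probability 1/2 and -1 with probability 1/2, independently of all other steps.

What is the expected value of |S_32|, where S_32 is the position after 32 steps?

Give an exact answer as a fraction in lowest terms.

Answer: 300540195/67108864

Derivation:
S_32 takes values m ≡ 0 (mod 2) with |m| ≤ 32; P(S_32=m) = C(32,(32+m)/2)/2^32.
Total paths: 2^32 = 4294967296
Distribution: P(S=-32)=1/4294967296, P(S=-30)=32/4294967296, P(S=-28)=496/4294967296, P(S=-26)=4960/4294967296, P(S=-24)=35960/4294967296, P(S=-22)=201376/4294967296, P(S=-20)=906192/4294967296, P(S=-18)=3365856/4294967296, P(S=-16)=10518300/4294967296, P(S=-14)=28048800/4294967296, P(S=-12)=64512240/4294967296, P(S=-10)=129024480/4294967296, P(S=-8)=225792840/4294967296, P(S=-6)=347373600/4294967296, P(S=-4)=471435600/4294967296, P(S=-2)=565722720/4294967296, P(S=0)=601080390/4294967296, P(S=2)=565722720/4294967296, P(S=4)=471435600/4294967296, P(S=6)=347373600/4294967296, P(S=8)=225792840/4294967296, P(S=10)=129024480/4294967296, P(S=12)=64512240/4294967296, P(S=14)=28048800/4294967296, P(S=16)=10518300/4294967296, P(S=18)=3365856/4294967296, P(S=20)=906192/4294967296, P(S=22)=201376/4294967296, P(S=24)=35960/4294967296, P(S=26)=4960/4294967296, P(S=28)=496/4294967296, P(S=30)=32/4294967296, P(S=32)=1/4294967296
E[|S_32|] = Σ_m |m|·P(S_32=m) = 19234572480/4294967296 = 300540195/67108864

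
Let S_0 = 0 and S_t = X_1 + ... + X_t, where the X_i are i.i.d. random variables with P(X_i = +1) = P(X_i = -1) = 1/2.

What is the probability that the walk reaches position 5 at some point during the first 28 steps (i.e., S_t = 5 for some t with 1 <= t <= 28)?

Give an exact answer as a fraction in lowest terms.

Answer: 46295513/134217728

Derivation:
Count via complement. Let g(t,s) = #length-t paths at position s with S_1..S_t all ≠ 5.
g(t,s) = g(t-1,s-1) + g(t-1,s+1) for s ≠ 5; g(t,5) = 0.
t=0: g(0,0)=1
t=1: g(1,-1)=1 g(1,1)=1
t=2: g(2,-2)=1 g(2,0)=2 g(2,2)=1
t=3: g(3,-3)=1 g(3,-1)=3 g(3,1)=3 g(3,3)=1
t=4: g(4,-4)=1 g(4,-2)=4 g(4,0)=6 g(4,2)=4 g(4,4)=1
t=5: g(5,-5)=1 g(5,-3)=5 g(5,-1)=10 g(5,1)=10 g(5,3)=5
t=6: g(6,-6)=1 g(6,-4)=6 g(6,-2)=15 g(6,0)=20 g(6,2)=15 g(6,4)=5
t=7: g(7,-7)=1 g(7,-5)=7 g(7,-3)=21 g(7,-1)=35 g(7,1)=35 g(7,3)=20
t=8: g(8,-8)=1 g(8,-6)=8 g(8,-4)=28 g(8,-2)=56 g(8,0)=70 g(8,2)=55 g(8,4)=20
t=9: g(9,-9)=1 g(9,-7)=9 g(9,-5)=36 g(9,-3)=84 g(9,-1)=126 g(9,1)=125 g(9,3)=75
t=10: g(10,-10)=1 g(10,-8)=10 g(10,-6)=45 g(10,-4)=120 g(10,-2)=210 g(10,0)=251 g(10,2)=200 g(10,4)=75
t=11: g(11,-11)=1 g(11,-9)=11 g(11,-7)=55 g(11,-5)=165 g(11,-3)=330 g(11,-1)=461 g(11,1)=451 g(11,3)=275
t=12: g(12,-12)=1 g(12,-10)=12 g(12,-8)=66 g(12,-6)=220 g(12,-4)=495 g(12,-2)=791 g(12,0)=912 g(12,2)=726 g(12,4)=275
t=13: g(13,-13)=1 g(13,-11)=13 g(13,-9)=78 g(13,-7)=286 g(13,-5)=715 g(13,-3)=1286 g(13,-1)=1703 g(13,1)=1638 g(13,3)=1001
t=14: g(14,-14)=1 g(14,-12)=14 g(14,-10)=91 g(14,-8)=364 g(14,-6)=1001 g(14,-4)=2001 g(14,-2)=2989 g(14,0)=3341 g(14,2)=2639 g(14,4)=1001
t=15: g(15,-15)=1 g(15,-13)=15 g(15,-11)=105 g(15,-9)=455 g(15,-7)=1365 g(15,-5)=3002 g(15,-3)=4990 g(15,-1)=6330 g(15,1)=5980 g(15,3)=3640
t=16: g(16,-16)=1 g(16,-14)=16 g(16,-12)=120 g(16,-10)=560 g(16,-8)=1820 g(16,-6)=4367 g(16,-4)=7992 g(16,-2)=11320 g(16,0)=12310 g(16,2)=9620 g(16,4)=3640
t=17: g(17,-17)=1 g(17,-15)=17 g(17,-13)=136 g(17,-11)=680 g(17,-9)=2380 g(17,-7)=6187 g(17,-5)=12359 g(17,-3)=19312 g(17,-1)=23630 g(17,1)=21930 g(17,3)=13260
t=18: g(18,-18)=1 g(18,-16)=18 g(18,-14)=153 g(18,-12)=816 g(18,-10)=3060 g(18,-8)=8567 g(18,-6)=18546 g(18,-4)=31671 g(18,-2)=42942 g(18,0)=45560 g(18,2)=35190 g(18,4)=13260
t=19: g(19,-19)=1 g(19,-17)=19 g(19,-15)=171 g(19,-13)=969 g(19,-11)=3876 g(19,-9)=11627 g(19,-7)=27113 g(19,-5)=50217 g(19,-3)=74613 g(19,-1)=88502 g(19,1)=80750 g(19,3)=48450
t=20: g(20,-20)=1 g(20,-18)=20 g(20,-16)=190 g(20,-14)=1140 g(20,-12)=4845 g(20,-10)=15503 g(20,-8)=38740 g(20,-6)=77330 g(20,-4)=124830 g(20,-2)=163115 g(20,0)=169252 g(20,2)=129200 g(20,4)=48450
t=21: g(21,-21)=1 g(21,-19)=21 g(21,-17)=210 g(21,-15)=1330 g(21,-13)=5985 g(21,-11)=20348 g(21,-9)=54243 g(21,-7)=116070 g(21,-5)=202160 g(21,-3)=287945 g(21,-1)=332367 g(21,1)=298452 g(21,3)=177650
t=22: g(22,-22)=1 g(22,-20)=22 g(22,-18)=231 g(22,-16)=1540 g(22,-14)=7315 g(22,-12)=26333 g(22,-10)=74591 g(22,-8)=170313 g(22,-6)=318230 g(22,-4)=490105 g(22,-2)=620312 g(22,0)=630819 g(22,2)=476102 g(22,4)=177650
t=23: g(23,-23)=1 g(23,-21)=23 g(23,-19)=253 g(23,-17)=1771 g(23,-15)=8855 g(23,-13)=33648 g(23,-11)=100924 g(23,-9)=244904 g(23,-7)=488543 g(23,-5)=808335 g(23,-3)=1110417 g(23,-1)=1251131 g(23,1)=1106921 g(23,3)=653752
t=24: g(24,-24)=1 g(24,-22)=24 g(24,-20)=276 g(24,-18)=2024 g(24,-16)=10626 g(24,-14)=42503 g(24,-12)=134572 g(24,-10)=345828 g(24,-8)=733447 g(24,-6)=1296878 g(24,-4)=1918752 g(24,-2)=2361548 g(24,0)=2358052 g(24,2)=1760673 g(24,4)=653752
t=25: g(25,-25)=1 g(25,-23)=25 g(25,-21)=300 g(25,-19)=2300 g(25,-17)=12650 g(25,-15)=53129 g(25,-13)=177075 g(25,-11)=480400 g(25,-9)=1079275 g(25,-7)=2030325 g(25,-5)=3215630 g(25,-3)=4280300 g(25,-1)=4719600 g(25,1)=4118725 g(25,3)=2414425
t=26: g(26,-26)=1 g(26,-24)=26 g(26,-22)=325 g(26,-20)=2600 g(26,-18)=14950 g(26,-16)=65779 g(26,-14)=230204 g(26,-12)=657475 g(26,-10)=1559675 g(26,-8)=3109600 g(26,-6)=5245955 g(26,-4)=7495930 g(26,-2)=8999900 g(26,0)=8838325 g(26,2)=6533150 g(26,4)=2414425
t=27: g(27,-27)=1 g(27,-25)=27 g(27,-23)=351 g(27,-21)=2925 g(27,-19)=17550 g(27,-17)=80729 g(27,-15)=295983 g(27,-13)=887679 g(27,-11)=2217150 g(27,-9)=4669275 g(27,-7)=8355555 g(27,-5)=12741885 g(27,-3)=16495830 g(27,-1)=17838225 g(27,1)=15371475 g(27,3)=8947575
t=28: g(28,-28)=1 g(28,-26)=28 g(28,-24)=378 g(28,-22)=3276 g(28,-20)=20475 g(28,-18)=98279 g(28,-16)=376712 g(28,-14)=1183662 g(28,-12)=3104829 g(28,-10)=6886425 g(28,-8)=13024830 g(28,-6)=21097440 g(28,-4)=29237715 g(28,-2)=34334055 g(28,0)=33209700 g(28,2)=24319050 g(28,4)=8947575
Paths never hitting 5: Σ_s g(28,s) = 175844430
Paths hitting 5: 2^28 - 175844430 = 92591026
P = 92591026/268435456 = 46295513/134217728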